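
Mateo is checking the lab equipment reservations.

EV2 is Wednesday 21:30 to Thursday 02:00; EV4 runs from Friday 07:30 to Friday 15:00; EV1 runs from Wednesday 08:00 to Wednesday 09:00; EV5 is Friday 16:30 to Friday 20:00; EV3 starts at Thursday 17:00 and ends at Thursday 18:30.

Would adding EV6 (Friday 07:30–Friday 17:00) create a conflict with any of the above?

EV1: ends Wednesday 09:00 at or before EV6 starts Friday 07:30 → clear.
EV2: ends Thursday 02:00 at or before EV6 starts Friday 07:30 → clear.
EV3: ends Thursday 18:30 at or before EV6 starts Friday 07:30 → clear.
EV4: starts Friday 07:30 before EV6 ends Friday 17:00, and ends Friday 15:00 after EV6 starts Friday 07:30 → overlap.
EV5: starts Friday 16:30 before EV6 ends Friday 17:00, and ends Friday 20:00 after EV6 starts Friday 07:30 → overlap.
EV6 overlaps EV4, EV5.

Yes — it overlaps EV4, EV5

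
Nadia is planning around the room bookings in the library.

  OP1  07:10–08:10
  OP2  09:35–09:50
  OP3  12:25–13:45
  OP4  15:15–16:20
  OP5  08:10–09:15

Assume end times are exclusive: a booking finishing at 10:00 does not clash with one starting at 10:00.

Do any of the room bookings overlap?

No

Sorted by start: OP1, OP5, OP2, OP3, OP4.
OP5 starts exactly when OP1 ends (back-to-back, no overlap); OP1 is clear from here.
OP2 starts after OP5 ends; OP5 is clear from here.
OP3 starts after OP2 ends; OP2 is clear from here.
OP4 starts after OP3 ends.
Every pair is clear; the schedule has no overlaps.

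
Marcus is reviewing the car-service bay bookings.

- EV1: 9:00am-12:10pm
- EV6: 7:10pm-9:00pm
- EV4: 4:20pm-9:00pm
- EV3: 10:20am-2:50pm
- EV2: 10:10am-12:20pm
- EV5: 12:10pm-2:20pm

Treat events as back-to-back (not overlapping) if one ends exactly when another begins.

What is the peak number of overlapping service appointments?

3

Walk through starts and ends in time order (an end at T is processed before a start at T):
9:00am start EV1 → 1
10:10am start EV2 → 2
10:20am start EV3 → 3
12:10pm end EV1 → 2
12:10pm start EV5 → 3
12:20pm end EV2 → 2
2:20pm end EV5 → 1
2:50pm end EV3 → 0
4:20pm start EV4 → 1
7:10pm start EV6 → 2
9:00pm end EV4 → 1
9:00pm end EV6 → 0
Peak is 3, at 10:20am (EV1, EV2, EV3).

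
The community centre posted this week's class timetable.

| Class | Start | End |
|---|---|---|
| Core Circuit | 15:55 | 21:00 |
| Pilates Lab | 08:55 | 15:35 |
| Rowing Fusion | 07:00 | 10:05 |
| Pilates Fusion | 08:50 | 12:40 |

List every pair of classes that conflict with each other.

Pilates Fusion & Pilates Lab, Pilates Fusion & Rowing Fusion, Pilates Lab & Rowing Fusion

Sorted by start: Rowing Fusion, Pilates Fusion, Pilates Lab, Core Circuit.
Pilates Fusion starts before Rowing Fusion ends → Rowing Fusion and Pilates Fusion overlap.
Pilates Lab starts before Rowing Fusion ends → Rowing Fusion and Pilates Lab overlap.
Core Circuit starts after Rowing Fusion ends.
Pilates Lab starts before Pilates Fusion ends → Pilates Fusion and Pilates Lab overlap.
Core Circuit starts after Pilates Fusion ends.
Core Circuit starts after Pilates Lab ends.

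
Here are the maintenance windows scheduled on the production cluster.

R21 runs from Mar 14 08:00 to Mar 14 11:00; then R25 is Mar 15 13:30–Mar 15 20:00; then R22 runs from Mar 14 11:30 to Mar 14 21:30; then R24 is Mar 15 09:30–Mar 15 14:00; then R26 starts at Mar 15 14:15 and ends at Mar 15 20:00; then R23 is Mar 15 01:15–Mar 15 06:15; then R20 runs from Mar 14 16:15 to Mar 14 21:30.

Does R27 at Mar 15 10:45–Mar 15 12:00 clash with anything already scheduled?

Yes — it overlaps R24

R21: ends Mar 14 11:00 at or before R27 starts Mar 15 10:45 → clear.
R22: ends Mar 14 21:30 at or before R27 starts Mar 15 10:45 → clear.
R20: ends Mar 14 21:30 at or before R27 starts Mar 15 10:45 → clear.
R23: ends Mar 15 06:15 at or before R27 starts Mar 15 10:45 → clear.
R24: starts Mar 15 09:30 before R27 ends Mar 15 12:00, and ends Mar 15 14:00 after R27 starts Mar 15 10:45 → overlap.
R25: starts Mar 15 13:30 at or after R27 ends Mar 15 12:00 → clear.
R26: starts Mar 15 14:15 at or after R27 ends Mar 15 12:00 → clear.
R27 overlaps R24.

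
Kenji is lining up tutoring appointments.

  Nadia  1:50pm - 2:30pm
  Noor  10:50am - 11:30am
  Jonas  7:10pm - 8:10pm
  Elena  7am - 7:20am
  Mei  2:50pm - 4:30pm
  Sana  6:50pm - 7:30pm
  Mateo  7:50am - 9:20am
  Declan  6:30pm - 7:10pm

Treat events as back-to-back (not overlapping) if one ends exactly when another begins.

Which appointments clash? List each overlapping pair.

Sorted by start: Elena, Mateo, Noor, Nadia, Mei, Declan, Sana, Jonas.
Mateo starts after Elena ends — done with Elena.
Noor starts after Mateo ends — done with Mateo.
Nadia starts after Noor ends — done with Noor.
Mei starts after Nadia ends — done with Nadia.
Declan starts after Mei ends — done with Mei.
Sana starts before Declan ends → Declan and Sana overlap.
Jonas starts exactly when Declan ends (back-to-back, no overlap).
Jonas starts before Sana ends → Sana and Jonas overlap.

Declan & Sana, Jonas & Sana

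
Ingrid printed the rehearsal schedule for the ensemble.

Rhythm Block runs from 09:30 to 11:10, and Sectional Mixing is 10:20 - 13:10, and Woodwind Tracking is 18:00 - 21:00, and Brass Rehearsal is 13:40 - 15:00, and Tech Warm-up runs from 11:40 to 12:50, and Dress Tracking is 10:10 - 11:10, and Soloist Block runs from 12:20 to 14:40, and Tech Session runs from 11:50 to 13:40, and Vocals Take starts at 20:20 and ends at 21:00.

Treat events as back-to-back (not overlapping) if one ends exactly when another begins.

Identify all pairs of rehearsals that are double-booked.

Brass Rehearsal & Soloist Block, Dress Tracking & Rhythm Block, Dress Tracking & Sectional Mixing, Rhythm Block & Sectional Mixing, Sectional Mixing & Soloist Block, Sectional Mixing & Tech Session, Sectional Mixing & Tech Warm-up, Soloist Block & Tech Session, Soloist Block & Tech Warm-up, Tech Session & Tech Warm-up, Vocals Take & Woodwind Tracking

Check each pair: they overlap iff neither finishes before the other starts.
Sorted by start: Rhythm Block, Dress Tracking, Sectional Mixing, Tech Warm-up, Tech Session, Soloist Block, Brass Rehearsal, Woodwind Tracking, Vocals Take.
Dress Tracking starts before Rhythm Block ends → Rhythm Block and Dress Tracking overlap.
Sectional Mixing starts before Rhythm Block ends → Rhythm Block and Sectional Mixing overlap.
Tech Warm-up starts after Rhythm Block ends; Rhythm Block is clear from here.
Sectional Mixing starts before Dress Tracking ends → Dress Tracking and Sectional Mixing overlap.
Tech Warm-up starts after Dress Tracking ends; Dress Tracking is clear from here.
Tech Warm-up starts before Sectional Mixing ends → Sectional Mixing and Tech Warm-up overlap.
Tech Session starts before Sectional Mixing ends → Sectional Mixing and Tech Session overlap.
Soloist Block starts before Sectional Mixing ends → Sectional Mixing and Soloist Block overlap.
Brass Rehearsal starts after Sectional Mixing ends; Sectional Mixing is clear from here.
Tech Session starts before Tech Warm-up ends → Tech Warm-up and Tech Session overlap.
Soloist Block starts before Tech Warm-up ends → Tech Warm-up and Soloist Block overlap.
Brass Rehearsal starts after Tech Warm-up ends; Tech Warm-up is clear from here.
Soloist Block starts before Tech Session ends → Tech Session and Soloist Block overlap.
Brass Rehearsal starts exactly when Tech Session ends (back-to-back, no overlap); Tech Session is clear from here.
Brass Rehearsal starts before Soloist Block ends → Soloist Block and Brass Rehearsal overlap.
Woodwind Tracking starts after Soloist Block ends; Soloist Block is clear from here.
Woodwind Tracking starts after Brass Rehearsal ends; Brass Rehearsal is clear from here.
Vocals Take starts before Woodwind Tracking ends → Woodwind Tracking and Vocals Take overlap.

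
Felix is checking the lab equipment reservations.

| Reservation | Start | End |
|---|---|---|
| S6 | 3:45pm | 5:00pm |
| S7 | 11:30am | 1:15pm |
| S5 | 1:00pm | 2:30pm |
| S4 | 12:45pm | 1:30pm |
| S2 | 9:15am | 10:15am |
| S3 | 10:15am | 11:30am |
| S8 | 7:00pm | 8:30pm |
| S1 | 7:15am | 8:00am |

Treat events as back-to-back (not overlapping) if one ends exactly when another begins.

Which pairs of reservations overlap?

S4 & S5, S4 & S7, S5 & S7

Two intervals overlap when each starts before the other ends.
Sorted by start: S1, S2, S3, S7, S4, S5, S6, S8.
S2 starts after S1 ends, so S1 has no further overlaps.
S3 starts exactly when S2 ends (back-to-back, no overlap), so S2 has no further overlaps.
S7 starts exactly when S3 ends (back-to-back, no overlap), so S3 has no further overlaps.
S4 starts before S7 ends → S7 and S4 overlap.
S5 starts before S7 ends → S7 and S5 overlap.
S6 starts after S7 ends, so S7 has no further overlaps.
S5 starts before S4 ends → S4 and S5 overlap.
S6 starts after S4 ends, so S4 has no further overlaps.
S6 starts after S5 ends, so S5 has no further overlaps.
S8 starts after S6 ends.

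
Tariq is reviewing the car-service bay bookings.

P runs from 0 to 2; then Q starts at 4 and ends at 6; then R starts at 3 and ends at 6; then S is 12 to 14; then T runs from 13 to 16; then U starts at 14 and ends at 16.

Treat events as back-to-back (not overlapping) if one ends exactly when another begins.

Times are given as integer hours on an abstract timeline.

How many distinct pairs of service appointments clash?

3

Sorted by start: P, R, Q, S, T, U.
R starts after P ends, so nothing later overlaps P either.
Q starts before R ends → R and Q overlap.
S starts after R ends, so nothing later overlaps R either.
S starts after Q ends, so nothing later overlaps Q either.
T starts before S ends → S and T overlap.
U starts exactly when S ends (back-to-back, no overlap).
U starts before T ends → T and U overlap.
Overlapping pairs: Q & R, S & T, T & U — 3 in total.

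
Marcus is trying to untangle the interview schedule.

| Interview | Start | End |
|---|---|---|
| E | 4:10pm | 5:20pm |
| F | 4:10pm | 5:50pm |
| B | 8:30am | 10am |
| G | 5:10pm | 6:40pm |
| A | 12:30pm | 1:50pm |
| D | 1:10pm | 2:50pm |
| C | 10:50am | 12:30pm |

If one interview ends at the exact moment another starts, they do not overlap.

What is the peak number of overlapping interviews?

Walk through starts and ends in time order (an end at T is processed before a start at T):
8:30am start B → 1
10am end B → 0
10:50am start C → 1
12:30pm end C → 0
12:30pm start A → 1
1:10pm start D → 2
1:50pm end A → 1
2:50pm end D → 0
4:10pm start E → 1
4:10pm start F → 2
5:10pm start G → 3
5:20pm end E → 2
5:50pm end F → 1
6:40pm end G → 0
Peak is 3, at 5:10pm (E, F, G).

3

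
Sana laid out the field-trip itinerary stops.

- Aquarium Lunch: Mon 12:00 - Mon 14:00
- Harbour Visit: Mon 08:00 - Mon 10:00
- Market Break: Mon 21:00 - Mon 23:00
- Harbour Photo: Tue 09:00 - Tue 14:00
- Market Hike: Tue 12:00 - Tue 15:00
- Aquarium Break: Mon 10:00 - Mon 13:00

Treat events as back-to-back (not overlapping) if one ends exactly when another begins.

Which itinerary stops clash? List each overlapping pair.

Sorted by start: Harbour Visit, Aquarium Break, Aquarium Lunch, Market Break, Harbour Photo, Market Hike.
Aquarium Break starts exactly when Harbour Visit ends (back-to-back, no overlap), so Harbour Visit has no further overlaps.
Aquarium Lunch starts before Aquarium Break ends → Aquarium Break and Aquarium Lunch overlap.
Market Break starts after Aquarium Break ends, so Aquarium Break has no further overlaps.
Market Break starts after Aquarium Lunch ends, so Aquarium Lunch has no further overlaps.
Harbour Photo starts after Market Break ends, so Market Break has no further overlaps.
Market Hike starts before Harbour Photo ends → Harbour Photo and Market Hike overlap.

Aquarium Break & Aquarium Lunch, Harbour Photo & Market Hike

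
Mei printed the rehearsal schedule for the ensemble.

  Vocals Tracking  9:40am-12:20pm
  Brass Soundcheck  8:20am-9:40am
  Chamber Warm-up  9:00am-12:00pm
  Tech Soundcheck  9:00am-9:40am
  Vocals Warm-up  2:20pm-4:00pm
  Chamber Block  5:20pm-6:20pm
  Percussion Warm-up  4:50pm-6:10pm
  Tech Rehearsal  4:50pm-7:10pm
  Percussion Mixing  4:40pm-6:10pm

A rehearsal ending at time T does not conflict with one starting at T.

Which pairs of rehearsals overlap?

Brass Soundcheck & Chamber Warm-up, Brass Soundcheck & Tech Soundcheck, Chamber Block & Percussion Mixing, Chamber Block & Percussion Warm-up, Chamber Block & Tech Rehearsal, Chamber Warm-up & Tech Soundcheck, Chamber Warm-up & Vocals Tracking, Percussion Mixing & Percussion Warm-up, Percussion Mixing & Tech Rehearsal, Percussion Warm-up & Tech Rehearsal

Sorted by start: Brass Soundcheck, Chamber Warm-up, Tech Soundcheck, Vocals Tracking, Vocals Warm-up, Percussion Mixing, Percussion Warm-up, Tech Rehearsal, Chamber Block.
Chamber Warm-up starts before Brass Soundcheck ends → Brass Soundcheck and Chamber Warm-up overlap.
Tech Soundcheck starts before Brass Soundcheck ends → Brass Soundcheck and Tech Soundcheck overlap.
Vocals Tracking starts exactly when Brass Soundcheck ends (back-to-back, no overlap); Brass Soundcheck is clear from here.
Tech Soundcheck starts before Chamber Warm-up ends → Chamber Warm-up and Tech Soundcheck overlap.
Vocals Tracking starts before Chamber Warm-up ends → Chamber Warm-up and Vocals Tracking overlap.
Vocals Warm-up starts after Chamber Warm-up ends; Chamber Warm-up is clear from here.
Vocals Tracking starts exactly when Tech Soundcheck ends (back-to-back, no overlap); Tech Soundcheck is clear from here.
Vocals Warm-up starts after Vocals Tracking ends; Vocals Tracking is clear from here.
Percussion Mixing starts after Vocals Warm-up ends; Vocals Warm-up is clear from here.
Percussion Warm-up starts before Percussion Mixing ends → Percussion Mixing and Percussion Warm-up overlap.
Tech Rehearsal starts before Percussion Mixing ends → Percussion Mixing and Tech Rehearsal overlap.
Chamber Block starts before Percussion Mixing ends → Percussion Mixing and Chamber Block overlap.
Tech Rehearsal starts before Percussion Warm-up ends → Percussion Warm-up and Tech Rehearsal overlap.
Chamber Block starts before Percussion Warm-up ends → Percussion Warm-up and Chamber Block overlap.
Chamber Block starts before Tech Rehearsal ends → Tech Rehearsal and Chamber Block overlap.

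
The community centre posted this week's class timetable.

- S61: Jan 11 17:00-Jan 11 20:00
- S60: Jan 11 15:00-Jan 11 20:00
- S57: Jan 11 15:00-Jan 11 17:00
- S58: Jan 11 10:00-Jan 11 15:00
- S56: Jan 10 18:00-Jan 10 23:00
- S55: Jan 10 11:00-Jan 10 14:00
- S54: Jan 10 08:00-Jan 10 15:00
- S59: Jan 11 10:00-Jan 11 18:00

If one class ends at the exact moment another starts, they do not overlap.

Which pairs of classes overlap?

Sorted by start: S54, S55, S56, S58, S59, S57, S60, S61.
S55 starts before S54 ends → S54 and S55 overlap.
S56 starts after S54 ends, so S54 has no further overlaps.
S56 starts after S55 ends, so S55 has no further overlaps.
S58 starts after S56 ends, so S56 has no further overlaps.
S59 starts before S58 ends → S58 and S59 overlap.
S57 starts exactly when S58 ends (back-to-back, no overlap), so S58 has no further overlaps.
S57 starts before S59 ends → S59 and S57 overlap.
S60 starts before S59 ends → S59 and S60 overlap.
S61 starts before S59 ends → S59 and S61 overlap.
S60 starts before S57 ends → S57 and S60 overlap.
S61 starts exactly when S57 ends (back-to-back, no overlap).
S61 starts before S60 ends → S60 and S61 overlap.

S54 & S55, S57 & S59, S57 & S60, S58 & S59, S59 & S60, S59 & S61, S60 & S61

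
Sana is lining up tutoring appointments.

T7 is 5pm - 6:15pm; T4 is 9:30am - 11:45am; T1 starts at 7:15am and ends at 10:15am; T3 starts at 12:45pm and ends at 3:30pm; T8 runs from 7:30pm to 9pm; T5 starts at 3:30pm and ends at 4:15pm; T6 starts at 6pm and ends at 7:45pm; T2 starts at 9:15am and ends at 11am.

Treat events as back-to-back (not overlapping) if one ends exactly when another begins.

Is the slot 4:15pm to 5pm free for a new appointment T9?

Yes — the slot is free

T1: ends 10:15am at or before T9 starts 4:15pm → clear.
T2: ends 11am at or before T9 starts 4:15pm → clear.
T4: ends 11:45am at or before T9 starts 4:15pm → clear.
T3: ends 3:30pm at or before T9 starts 4:15pm → clear.
T5: ends 4:15pm at or before T9 starts 4:15pm → clear.
T7: starts 5pm at or after T9 ends 5pm → clear.
T6: starts 6pm at or after T9 ends 5pm → clear.
T8: starts 7:30pm at or after T9 ends 5pm → clear.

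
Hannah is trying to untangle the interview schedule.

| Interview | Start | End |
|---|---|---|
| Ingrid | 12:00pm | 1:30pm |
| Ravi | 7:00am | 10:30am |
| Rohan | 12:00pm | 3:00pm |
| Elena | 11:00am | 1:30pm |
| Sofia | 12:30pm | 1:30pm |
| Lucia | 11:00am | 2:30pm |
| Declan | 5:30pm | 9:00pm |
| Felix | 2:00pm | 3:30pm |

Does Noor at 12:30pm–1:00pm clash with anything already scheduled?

Ravi: ends 10:30am at or before Noor starts 12:30pm → clear.
Lucia: starts 11:00am before Noor ends 1:00pm, and ends 2:30pm after Noor starts 12:30pm → overlap.
Elena: starts 11:00am before Noor ends 1:00pm, and ends 1:30pm after Noor starts 12:30pm → overlap.
Ingrid: starts 12:00pm before Noor ends 1:00pm, and ends 1:30pm after Noor starts 12:30pm → overlap.
Rohan: starts 12:00pm before Noor ends 1:00pm, and ends 3:00pm after Noor starts 12:30pm → overlap.
Sofia: starts 12:30pm before Noor ends 1:00pm, and ends 1:30pm after Noor starts 12:30pm → overlap.
Felix: starts 2:00pm at or after Noor ends 1:00pm → clear.
Declan: starts 5:30pm at or after Noor ends 1:00pm → clear.
Noor overlaps Ingrid, Lucia, Sofia, Elena, Rohan.

Yes — it overlaps Elena, Ingrid, Lucia, Rohan, Sofia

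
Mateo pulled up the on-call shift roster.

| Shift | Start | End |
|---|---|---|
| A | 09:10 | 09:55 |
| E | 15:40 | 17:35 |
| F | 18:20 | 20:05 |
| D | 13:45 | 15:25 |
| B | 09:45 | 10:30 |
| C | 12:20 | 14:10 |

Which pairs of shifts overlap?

A & B, C & D

Two intervals overlap when each starts before the other ends.
Sorted by start: A, B, C, D, E, F.
B starts before A ends → A and B overlap.
C starts after A ends; A is clear from here.
C starts after B ends; B is clear from here.
D starts before C ends → C and D overlap.
E starts after C ends; C is clear from here.
E starts after D ends; D is clear from here.
F starts after E ends.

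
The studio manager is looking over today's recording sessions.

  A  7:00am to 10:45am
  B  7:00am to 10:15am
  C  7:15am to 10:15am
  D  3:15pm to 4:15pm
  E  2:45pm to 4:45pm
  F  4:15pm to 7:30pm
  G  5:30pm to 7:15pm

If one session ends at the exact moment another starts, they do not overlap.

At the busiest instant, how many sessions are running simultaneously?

Walk through starts and ends in time order (an end at T is processed before a start at T):
7:00am start A → 1
7:00am start B → 2
7:15am start C → 3
10:15am end B → 2
10:15am end C → 1
10:45am end A → 0
2:45pm start E → 1
3:15pm start D → 2
4:15pm end D → 1
4:15pm start F → 2
4:45pm end E → 1
5:30pm start G → 2
7:15pm end G → 1
7:30pm end F → 0
Peak is 3, at 7:15am (A, B, C).

3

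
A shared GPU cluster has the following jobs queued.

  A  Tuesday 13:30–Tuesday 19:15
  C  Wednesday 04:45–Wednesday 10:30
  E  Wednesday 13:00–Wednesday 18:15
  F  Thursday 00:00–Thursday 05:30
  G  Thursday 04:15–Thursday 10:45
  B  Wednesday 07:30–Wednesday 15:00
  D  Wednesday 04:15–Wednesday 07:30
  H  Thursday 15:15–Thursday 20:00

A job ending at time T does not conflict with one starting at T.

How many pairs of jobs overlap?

4

Check each pair: they overlap iff neither finishes before the other starts.
Sorted by start: A, D, C, B, E, F, G, H.
D starts after A ends — done with A.
C starts before D ends → D and C overlap.
B starts exactly when D ends (back-to-back, no overlap) — done with D.
B starts before C ends → C and B overlap.
E starts after C ends — done with C.
E starts before B ends → B and E overlap.
F starts after B ends — done with B.
F starts after E ends — done with E.
G starts before F ends → F and G overlap.
H starts after F ends.
H starts after G ends.
Overlapping pairs: B & C, B & E, C & D, F & G — 4 in total.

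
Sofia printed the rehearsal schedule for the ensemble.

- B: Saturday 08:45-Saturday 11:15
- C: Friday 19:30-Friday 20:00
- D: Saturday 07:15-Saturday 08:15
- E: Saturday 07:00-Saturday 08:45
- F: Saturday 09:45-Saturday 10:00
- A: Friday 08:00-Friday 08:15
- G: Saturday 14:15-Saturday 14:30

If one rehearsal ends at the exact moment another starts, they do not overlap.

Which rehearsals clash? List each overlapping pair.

Sorted by start: A, C, E, D, B, F, G.
C starts after A ends; A is clear from here.
E starts after C ends; C is clear from here.
D starts before E ends → E and D overlap.
B starts exactly when E ends (back-to-back, no overlap); E is clear from here.
B starts after D ends; D is clear from here.
F starts before B ends → B and F overlap.
G starts after B ends.
G starts after F ends.

B & F, D & E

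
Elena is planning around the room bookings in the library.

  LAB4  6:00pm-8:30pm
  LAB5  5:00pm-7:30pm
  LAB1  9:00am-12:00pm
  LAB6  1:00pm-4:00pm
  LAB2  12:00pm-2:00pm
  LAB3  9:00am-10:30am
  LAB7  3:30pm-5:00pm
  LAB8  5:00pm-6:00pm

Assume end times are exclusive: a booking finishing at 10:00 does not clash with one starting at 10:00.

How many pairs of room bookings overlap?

5

Sorted by start: LAB1, LAB3, LAB2, LAB6, LAB7, LAB5, LAB8, LAB4.
LAB3 starts before LAB1 ends → LAB1 and LAB3 overlap.
LAB2 starts exactly when LAB1 ends (back-to-back, no overlap), so LAB1 has no further overlaps.
LAB2 starts after LAB3 ends, so LAB3 has no further overlaps.
LAB6 starts before LAB2 ends → LAB2 and LAB6 overlap.
LAB7 starts after LAB2 ends, so LAB2 has no further overlaps.
LAB7 starts before LAB6 ends → LAB6 and LAB7 overlap.
LAB5 starts after LAB6 ends, so LAB6 has no further overlaps.
LAB5 starts exactly when LAB7 ends (back-to-back, no overlap), so LAB7 has no further overlaps.
LAB8 starts before LAB5 ends → LAB5 and LAB8 overlap.
LAB4 starts before LAB5 ends → LAB5 and LAB4 overlap.
LAB4 starts exactly when LAB8 ends (back-to-back, no overlap).
Overlapping pairs: LAB1 & LAB3, LAB2 & LAB6, LAB4 & LAB5, LAB5 & LAB8, LAB6 & LAB7 — 5 in total.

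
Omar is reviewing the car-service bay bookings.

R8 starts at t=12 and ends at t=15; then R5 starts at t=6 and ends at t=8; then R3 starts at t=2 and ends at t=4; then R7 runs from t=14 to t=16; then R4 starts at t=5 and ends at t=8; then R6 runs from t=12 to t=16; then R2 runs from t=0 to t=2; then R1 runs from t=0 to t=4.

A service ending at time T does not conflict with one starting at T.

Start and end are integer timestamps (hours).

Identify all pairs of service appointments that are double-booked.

Sorted by start: R1, R2, R3, R4, R5, R6, R8, R7.
R2 starts before R1 ends → R1 and R2 overlap.
R3 starts before R1 ends → R1 and R3 overlap.
R4 starts after R1 ends, so R1 has no further overlaps.
R3 starts exactly when R2 ends (back-to-back, no overlap), so R2 has no further overlaps.
R4 starts after R3 ends, so R3 has no further overlaps.
R5 starts before R4 ends → R4 and R5 overlap.
R6 starts after R4 ends, so R4 has no further overlaps.
R6 starts after R5 ends, so R5 has no further overlaps.
R8 starts before R6 ends → R6 and R8 overlap.
R7 starts before R6 ends → R6 and R7 overlap.
R7 starts before R8 ends → R8 and R7 overlap.

R1 & R2, R1 & R3, R4 & R5, R6 & R7, R6 & R8, R7 & R8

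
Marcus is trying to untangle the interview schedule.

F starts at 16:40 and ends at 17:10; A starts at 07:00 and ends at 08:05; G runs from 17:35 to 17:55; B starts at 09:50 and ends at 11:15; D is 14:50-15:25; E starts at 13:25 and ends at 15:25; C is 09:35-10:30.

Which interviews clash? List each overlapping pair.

Sorted by start: A, C, B, E, D, F, G.
C starts after A ends; A is clear from here.
B starts before C ends → C and B overlap.
E starts after C ends; C is clear from here.
E starts after B ends; B is clear from here.
D starts before E ends → E and D overlap.
F starts after E ends; E is clear from here.
F starts after D ends; D is clear from here.
G starts after F ends.

B & C, D & E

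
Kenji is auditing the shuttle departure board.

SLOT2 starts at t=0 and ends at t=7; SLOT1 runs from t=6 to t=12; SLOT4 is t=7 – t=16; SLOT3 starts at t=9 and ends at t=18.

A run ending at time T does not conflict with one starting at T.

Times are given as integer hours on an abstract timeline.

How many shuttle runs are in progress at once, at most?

Sort all start/end points and keep a running count:
t=0 start SLOT2 → 1
t=6 start SLOT1 → 2
t=7 end SLOT2 → 1
t=7 start SLOT4 → 2
t=9 start SLOT3 → 3
t=12 end SLOT1 → 2
t=16 end SLOT4 → 1
t=18 end SLOT3 → 0
Peak is 3, at t=9 (SLOT1, SLOT3, SLOT4).

3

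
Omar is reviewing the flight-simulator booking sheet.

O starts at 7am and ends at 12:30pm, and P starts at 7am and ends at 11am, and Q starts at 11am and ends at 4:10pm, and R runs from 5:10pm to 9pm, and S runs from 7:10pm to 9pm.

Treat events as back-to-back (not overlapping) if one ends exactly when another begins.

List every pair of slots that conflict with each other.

Sorted by start: O, P, Q, R, S.
P starts before O ends → O and P overlap.
Q starts before O ends → O and Q overlap.
R starts after O ends; O is clear from here.
Q starts exactly when P ends (back-to-back, no overlap); P is clear from here.
R starts after Q ends; Q is clear from here.
S starts before R ends → R and S overlap.

O & P, O & Q, R & S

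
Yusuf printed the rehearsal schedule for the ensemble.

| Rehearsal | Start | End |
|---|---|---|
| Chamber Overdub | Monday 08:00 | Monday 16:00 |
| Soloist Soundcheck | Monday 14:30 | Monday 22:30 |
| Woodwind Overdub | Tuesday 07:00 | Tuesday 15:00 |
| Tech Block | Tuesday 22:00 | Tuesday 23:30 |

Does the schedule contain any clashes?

Yes

Two intervals overlap when each starts before the other ends.
Sorted by start: Chamber Overdub, Soloist Soundcheck, Woodwind Overdub, Tech Block.
Soloist Soundcheck starts before Chamber Overdub ends → Chamber Overdub and Soloist Soundcheck overlap.
That's a conflict, so the schedule is not conflict-free.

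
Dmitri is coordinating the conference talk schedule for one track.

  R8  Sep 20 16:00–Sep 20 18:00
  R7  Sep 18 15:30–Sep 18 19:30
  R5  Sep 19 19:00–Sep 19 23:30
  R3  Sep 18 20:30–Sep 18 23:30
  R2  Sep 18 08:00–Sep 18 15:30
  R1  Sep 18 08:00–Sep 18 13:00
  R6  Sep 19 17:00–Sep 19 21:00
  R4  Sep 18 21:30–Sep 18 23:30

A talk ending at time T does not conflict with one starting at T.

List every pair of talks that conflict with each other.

Check each pair: they overlap iff neither finishes before the other starts.
Sorted by start: R1, R2, R7, R3, R4, R6, R5, R8.
R2 starts before R1 ends → R1 and R2 overlap.
R7 starts after R1 ends — done with R1.
R7 starts exactly when R2 ends (back-to-back, no overlap) — done with R2.
R3 starts after R7 ends — done with R7.
R4 starts before R3 ends → R3 and R4 overlap.
R6 starts after R3 ends — done with R3.
R6 starts after R4 ends — done with R4.
R5 starts before R6 ends → R6 and R5 overlap.
R8 starts after R6 ends.
R8 starts after R5 ends.

R1 & R2, R3 & R4, R5 & R6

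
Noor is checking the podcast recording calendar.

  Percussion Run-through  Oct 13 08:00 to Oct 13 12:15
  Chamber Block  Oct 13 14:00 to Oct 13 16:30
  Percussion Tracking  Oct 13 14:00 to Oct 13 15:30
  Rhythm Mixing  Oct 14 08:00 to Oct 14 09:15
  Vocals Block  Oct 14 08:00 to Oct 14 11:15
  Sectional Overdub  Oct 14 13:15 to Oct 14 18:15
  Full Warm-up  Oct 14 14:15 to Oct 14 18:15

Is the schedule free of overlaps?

No

Two intervals overlap when each starts before the other ends.
Sorted by start: Percussion Run-through, Chamber Block, Percussion Tracking, Rhythm Mixing, Vocals Block, Sectional Overdub, Full Warm-up.
Chamber Block starts after Percussion Run-through ends, so Percussion Run-through has no further overlaps.
Percussion Tracking starts before Chamber Block ends → Chamber Block and Percussion Tracking overlap.
That's a conflict, so the schedule is not conflict-free.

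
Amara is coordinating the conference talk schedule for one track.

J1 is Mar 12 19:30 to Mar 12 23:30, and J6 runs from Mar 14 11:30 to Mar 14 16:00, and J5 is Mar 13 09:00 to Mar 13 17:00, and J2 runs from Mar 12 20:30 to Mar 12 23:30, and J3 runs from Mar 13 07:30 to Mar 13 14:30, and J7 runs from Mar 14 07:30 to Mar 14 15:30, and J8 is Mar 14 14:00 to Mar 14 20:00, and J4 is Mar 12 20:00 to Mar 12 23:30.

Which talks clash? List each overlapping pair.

Sorted by start: J1, J4, J2, J3, J5, J7, J6, J8.
J4 starts before J1 ends → J1 and J4 overlap.
J2 starts before J1 ends → J1 and J2 overlap.
J3 starts after J1 ends; J1 is clear from here.
J2 starts before J4 ends → J4 and J2 overlap.
J3 starts after J4 ends; J4 is clear from here.
J3 starts after J2 ends; J2 is clear from here.
J5 starts before J3 ends → J3 and J5 overlap.
J7 starts after J3 ends; J3 is clear from here.
J7 starts after J5 ends; J5 is clear from here.
J6 starts before J7 ends → J7 and J6 overlap.
J8 starts before J7 ends → J7 and J8 overlap.
J8 starts before J6 ends → J6 and J8 overlap.

J1 & J2, J1 & J4, J2 & J4, J3 & J5, J6 & J7, J6 & J8, J7 & J8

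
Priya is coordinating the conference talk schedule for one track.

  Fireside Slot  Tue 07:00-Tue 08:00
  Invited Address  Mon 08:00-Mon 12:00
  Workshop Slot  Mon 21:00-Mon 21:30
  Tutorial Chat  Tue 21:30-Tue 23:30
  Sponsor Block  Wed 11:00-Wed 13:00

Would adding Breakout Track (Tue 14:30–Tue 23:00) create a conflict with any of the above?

Yes — it overlaps Tutorial Chat

Invited Address: ends Mon 12:00 at or before Breakout Track starts Tue 14:30 → clear.
Workshop Slot: ends Mon 21:30 at or before Breakout Track starts Tue 14:30 → clear.
Fireside Slot: ends Tue 08:00 at or before Breakout Track starts Tue 14:30 → clear.
Tutorial Chat: starts Tue 21:30 before Breakout Track ends Tue 23:00, and ends Tue 23:30 after Breakout Track starts Tue 14:30 → overlap.
Sponsor Block: starts Wed 11:00 at or after Breakout Track ends Tue 23:00 → clear.
Breakout Track overlaps Tutorial Chat.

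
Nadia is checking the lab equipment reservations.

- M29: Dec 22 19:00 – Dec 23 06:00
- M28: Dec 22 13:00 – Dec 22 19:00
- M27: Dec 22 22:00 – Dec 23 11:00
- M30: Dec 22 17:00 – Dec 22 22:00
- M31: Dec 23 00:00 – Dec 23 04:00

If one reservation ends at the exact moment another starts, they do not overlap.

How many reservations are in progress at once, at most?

3

Walk through starts and ends in time order (an end at T is processed before a start at T):
Dec 22 13:00 start M28 → 1
Dec 22 17:00 start M30 → 2
Dec 22 19:00 end M28 → 1
Dec 22 19:00 start M29 → 2
Dec 22 22:00 end M30 → 1
Dec 22 22:00 start M27 → 2
Dec 23 00:00 start M31 → 3
Dec 23 04:00 end M31 → 2
Dec 23 06:00 end M29 → 1
Dec 23 11:00 end M27 → 0
Peak is 3, at Dec 23 00:00 (M27, M29, M31).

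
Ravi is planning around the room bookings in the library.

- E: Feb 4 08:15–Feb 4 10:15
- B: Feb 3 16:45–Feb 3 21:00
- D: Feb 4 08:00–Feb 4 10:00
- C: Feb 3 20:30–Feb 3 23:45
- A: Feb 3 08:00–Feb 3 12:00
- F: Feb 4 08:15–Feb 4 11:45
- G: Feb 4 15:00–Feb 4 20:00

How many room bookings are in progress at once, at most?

3

Walk through starts and ends in time order (an end at T is processed before a start at T):
Feb 3 08:00 start A → 1
Feb 3 12:00 end A → 0
Feb 3 16:45 start B → 1
Feb 3 20:30 start C → 2
Feb 3 21:00 end B → 1
Feb 3 23:45 end C → 0
Feb 4 08:00 start D → 1
Feb 4 08:15 start E → 2
Feb 4 08:15 start F → 3
Feb 4 10:00 end D → 2
Feb 4 10:15 end E → 1
Feb 4 11:45 end F → 0
Feb 4 15:00 start G → 1
Feb 4 20:00 end G → 0
Peak is 3, at Feb 4 08:15 (D, E, F).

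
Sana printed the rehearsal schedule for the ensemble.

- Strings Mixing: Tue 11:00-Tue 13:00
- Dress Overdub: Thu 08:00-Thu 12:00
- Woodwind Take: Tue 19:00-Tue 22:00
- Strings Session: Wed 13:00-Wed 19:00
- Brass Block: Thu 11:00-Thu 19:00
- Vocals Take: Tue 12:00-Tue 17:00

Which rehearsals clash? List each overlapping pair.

Brass Block & Dress Overdub, Strings Mixing & Vocals Take

Sorted by start: Strings Mixing, Vocals Take, Woodwind Take, Strings Session, Dress Overdub, Brass Block.
Vocals Take starts before Strings Mixing ends → Strings Mixing and Vocals Take overlap.
Woodwind Take starts after Strings Mixing ends, so nothing later overlaps Strings Mixing either.
Woodwind Take starts after Vocals Take ends, so nothing later overlaps Vocals Take either.
Strings Session starts after Woodwind Take ends, so nothing later overlaps Woodwind Take either.
Dress Overdub starts after Strings Session ends, so nothing later overlaps Strings Session either.
Brass Block starts before Dress Overdub ends → Dress Overdub and Brass Block overlap.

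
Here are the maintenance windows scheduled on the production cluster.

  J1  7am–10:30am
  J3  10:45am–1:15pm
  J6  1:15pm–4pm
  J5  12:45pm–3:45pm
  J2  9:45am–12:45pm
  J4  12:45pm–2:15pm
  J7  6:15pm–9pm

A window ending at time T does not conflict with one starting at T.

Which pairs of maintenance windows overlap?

Sorted by start: J1, J2, J3, J4, J5, J6, J7.
J2 starts before J1 ends → J1 and J2 overlap.
J3 starts after J1 ends; J1 is clear from here.
J3 starts before J2 ends → J2 and J3 overlap.
J4 starts exactly when J2 ends (back-to-back, no overlap); J2 is clear from here.
J4 starts before J3 ends → J3 and J4 overlap.
J5 starts before J3 ends → J3 and J5 overlap.
J6 starts exactly when J3 ends (back-to-back, no overlap); J3 is clear from here.
J5 starts before J4 ends → J4 and J5 overlap.
J6 starts before J4 ends → J4 and J6 overlap.
J7 starts after J4 ends.
J6 starts before J5 ends → J5 and J6 overlap.
J7 starts after J5 ends.
J7 starts after J6 ends.

J1 & J2, J2 & J3, J3 & J4, J3 & J5, J4 & J5, J4 & J6, J5 & J6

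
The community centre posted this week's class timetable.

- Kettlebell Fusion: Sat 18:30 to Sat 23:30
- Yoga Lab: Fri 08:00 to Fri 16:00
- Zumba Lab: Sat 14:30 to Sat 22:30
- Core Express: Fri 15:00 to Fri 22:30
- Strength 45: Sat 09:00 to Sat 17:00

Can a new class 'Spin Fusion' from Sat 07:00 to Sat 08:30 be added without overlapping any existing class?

Yoga Lab: ends Fri 16:00 at or before Spin Fusion starts Sat 07:00 → clear.
Core Express: ends Fri 22:30 at or before Spin Fusion starts Sat 07:00 → clear.
Strength 45: starts Sat 09:00 at or after Spin Fusion ends Sat 08:30 → clear.
Zumba Lab: starts Sat 14:30 at or after Spin Fusion ends Sat 08:30 → clear.
Kettlebell Fusion: starts Sat 18:30 at or after Spin Fusion ends Sat 08:30 → clear.

Yes — the slot is free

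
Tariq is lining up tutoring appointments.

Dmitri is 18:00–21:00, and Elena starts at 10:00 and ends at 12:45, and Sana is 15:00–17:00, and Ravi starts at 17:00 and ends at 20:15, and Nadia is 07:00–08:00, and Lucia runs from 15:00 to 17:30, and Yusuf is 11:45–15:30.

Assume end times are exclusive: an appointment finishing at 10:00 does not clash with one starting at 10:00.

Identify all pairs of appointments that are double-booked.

Check each pair: they overlap iff neither finishes before the other starts.
Sorted by start: Nadia, Elena, Yusuf, Sana, Lucia, Ravi, Dmitri.
Elena starts after Nadia ends; Nadia is clear from here.
Yusuf starts before Elena ends → Elena and Yusuf overlap.
Sana starts after Elena ends; Elena is clear from here.
Sana starts before Yusuf ends → Yusuf and Sana overlap.
Lucia starts before Yusuf ends → Yusuf and Lucia overlap.
Ravi starts after Yusuf ends; Yusuf is clear from here.
Lucia starts before Sana ends → Sana and Lucia overlap.
Ravi starts exactly when Sana ends (back-to-back, no overlap); Sana is clear from here.
Ravi starts before Lucia ends → Lucia and Ravi overlap.
Dmitri starts after Lucia ends.
Dmitri starts before Ravi ends → Ravi and Dmitri overlap.

Dmitri & Ravi, Elena & Yusuf, Lucia & Ravi, Lucia & Sana, Lucia & Yusuf, Sana & Yusuf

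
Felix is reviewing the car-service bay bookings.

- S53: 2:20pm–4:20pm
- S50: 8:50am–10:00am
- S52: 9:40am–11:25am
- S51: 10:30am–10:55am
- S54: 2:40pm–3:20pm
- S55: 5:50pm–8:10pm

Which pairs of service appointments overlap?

S50 & S52, S51 & S52, S53 & S54

Sorted by start: S50, S52, S51, S53, S54, S55.
S52 starts before S50 ends → S50 and S52 overlap.
S51 starts after S50 ends, so S50 has no further overlaps.
S51 starts before S52 ends → S52 and S51 overlap.
S53 starts after S52 ends, so S52 has no further overlaps.
S53 starts after S51 ends, so S51 has no further overlaps.
S54 starts before S53 ends → S53 and S54 overlap.
S55 starts after S53 ends.
S55 starts after S54 ends.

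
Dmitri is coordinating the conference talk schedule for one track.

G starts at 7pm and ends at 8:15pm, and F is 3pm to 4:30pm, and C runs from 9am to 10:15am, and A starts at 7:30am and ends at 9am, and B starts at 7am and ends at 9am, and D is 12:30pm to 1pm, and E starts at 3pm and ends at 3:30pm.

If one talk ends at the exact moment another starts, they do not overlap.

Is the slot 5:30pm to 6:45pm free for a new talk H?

Yes — the slot is free

B: ends 9am at or before H starts 5:30pm → clear.
A: ends 9am at or before H starts 5:30pm → clear.
C: ends 10:15am at or before H starts 5:30pm → clear.
D: ends 1pm at or before H starts 5:30pm → clear.
E: ends 3:30pm at or before H starts 5:30pm → clear.
F: ends 4:30pm at or before H starts 5:30pm → clear.
G: starts 7pm at or after H ends 6:45pm → clear.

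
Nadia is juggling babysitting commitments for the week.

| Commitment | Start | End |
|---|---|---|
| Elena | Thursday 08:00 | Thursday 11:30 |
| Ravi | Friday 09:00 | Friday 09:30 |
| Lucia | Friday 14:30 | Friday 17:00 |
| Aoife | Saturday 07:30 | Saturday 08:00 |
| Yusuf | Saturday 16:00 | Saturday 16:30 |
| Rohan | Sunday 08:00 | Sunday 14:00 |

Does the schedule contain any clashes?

No

Sorted by start: Elena, Ravi, Lucia, Aoife, Yusuf, Rohan.
Ravi starts after Elena ends; Elena is clear from here.
Lucia starts after Ravi ends; Ravi is clear from here.
Aoife starts after Lucia ends; Lucia is clear from here.
Yusuf starts after Aoife ends; Aoife is clear from here.
Rohan starts after Yusuf ends.
Every pair is clear; the schedule has no overlaps.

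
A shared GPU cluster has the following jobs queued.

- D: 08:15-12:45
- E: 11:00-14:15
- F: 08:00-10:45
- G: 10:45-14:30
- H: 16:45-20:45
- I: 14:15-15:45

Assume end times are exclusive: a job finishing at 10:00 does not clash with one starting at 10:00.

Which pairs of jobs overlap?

D & E, D & F, D & G, E & G, G & I

Sorted by start: F, D, G, E, I, H.
D starts before F ends → F and D overlap.
G starts exactly when F ends (back-to-back, no overlap) — done with F.
G starts before D ends → D and G overlap.
E starts before D ends → D and E overlap.
I starts after D ends — done with D.
E starts before G ends → G and E overlap.
I starts before G ends → G and I overlap.
H starts after G ends.
I starts exactly when E ends (back-to-back, no overlap) — done with E.
H starts after I ends.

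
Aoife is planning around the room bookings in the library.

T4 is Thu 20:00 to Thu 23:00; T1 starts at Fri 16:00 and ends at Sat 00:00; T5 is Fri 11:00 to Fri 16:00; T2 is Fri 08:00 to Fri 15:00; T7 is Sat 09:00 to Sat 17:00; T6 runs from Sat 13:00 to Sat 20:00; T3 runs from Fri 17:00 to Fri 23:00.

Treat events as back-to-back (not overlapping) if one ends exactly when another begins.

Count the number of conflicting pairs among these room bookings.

Sorted by start: T4, T2, T5, T1, T3, T7, T6.
T2 starts after T4 ends, so T4 has no further overlaps.
T5 starts before T2 ends → T2 and T5 overlap.
T1 starts after T2 ends, so T2 has no further overlaps.
T1 starts exactly when T5 ends (back-to-back, no overlap), so T5 has no further overlaps.
T3 starts before T1 ends → T1 and T3 overlap.
T7 starts after T1 ends, so T1 has no further overlaps.
T7 starts after T3 ends, so T3 has no further overlaps.
T6 starts before T7 ends → T7 and T6 overlap.
Overlapping pairs: T1 & T3, T2 & T5, T6 & T7 — 3 in total.

3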